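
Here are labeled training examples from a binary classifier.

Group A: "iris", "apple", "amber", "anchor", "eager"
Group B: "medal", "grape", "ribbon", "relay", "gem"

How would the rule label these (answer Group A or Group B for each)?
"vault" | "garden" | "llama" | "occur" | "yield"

The pattern is that an item is 'Group A' exactly when: starts with a vowel.
Group B: "vault", since starts with 'v'.
Group B: "garden", since starts with 'g'.
Group B: "llama", since starts with 'l'.
Group A: "occur", since starts with 'o'.
Group B: "yield", since starts with 'y'.

Group B, Group B, Group B, Group A, Group B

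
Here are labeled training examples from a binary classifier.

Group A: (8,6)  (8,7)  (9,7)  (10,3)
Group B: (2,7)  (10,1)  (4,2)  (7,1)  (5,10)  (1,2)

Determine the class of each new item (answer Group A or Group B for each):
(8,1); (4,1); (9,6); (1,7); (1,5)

Group B, Group B, Group A, Group B, Group B

Every 'Group A' example satisfies: first > second AND sum ≥ 13. None of the 'Group B' examples do.
Group B: (8,1), since 8 > 1, 8+1 = 9. Group B: (4,1), since 4 > 1, 4+1 = 5. Group A: (9,6), since 9 > 6, 9+6 = 15. Group B: (1,7), since 1 < 7, 1+7 = 8. Group B: (1,5), since 1 < 5, 1+5 = 6.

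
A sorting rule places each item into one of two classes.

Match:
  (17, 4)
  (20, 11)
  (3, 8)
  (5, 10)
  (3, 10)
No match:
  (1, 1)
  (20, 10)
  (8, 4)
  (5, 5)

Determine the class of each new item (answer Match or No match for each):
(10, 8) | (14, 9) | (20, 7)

No match, Match, Match

One predicate separates the groups cleanly: sum is odd.
(10, 8): 10+8 = 18 — does not satisfy this, so No match.
(14, 9): 14+9 = 23 — has this property, so Match.
(20, 7): 20+7 = 27 — has this property, so Match.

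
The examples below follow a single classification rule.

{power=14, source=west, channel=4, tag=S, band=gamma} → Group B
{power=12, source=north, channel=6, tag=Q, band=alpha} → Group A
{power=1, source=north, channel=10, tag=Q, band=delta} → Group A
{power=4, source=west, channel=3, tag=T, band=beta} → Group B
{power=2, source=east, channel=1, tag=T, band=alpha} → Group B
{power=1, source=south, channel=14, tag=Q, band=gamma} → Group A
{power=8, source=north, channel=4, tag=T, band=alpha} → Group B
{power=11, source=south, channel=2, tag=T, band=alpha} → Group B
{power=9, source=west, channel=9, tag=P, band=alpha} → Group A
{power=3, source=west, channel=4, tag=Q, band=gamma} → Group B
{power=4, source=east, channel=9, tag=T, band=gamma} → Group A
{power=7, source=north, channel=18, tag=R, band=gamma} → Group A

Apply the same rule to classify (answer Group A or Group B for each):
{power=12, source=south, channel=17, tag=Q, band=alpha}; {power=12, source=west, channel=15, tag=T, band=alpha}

The rule appears to be: channel ≥ 6.

Group A, Group A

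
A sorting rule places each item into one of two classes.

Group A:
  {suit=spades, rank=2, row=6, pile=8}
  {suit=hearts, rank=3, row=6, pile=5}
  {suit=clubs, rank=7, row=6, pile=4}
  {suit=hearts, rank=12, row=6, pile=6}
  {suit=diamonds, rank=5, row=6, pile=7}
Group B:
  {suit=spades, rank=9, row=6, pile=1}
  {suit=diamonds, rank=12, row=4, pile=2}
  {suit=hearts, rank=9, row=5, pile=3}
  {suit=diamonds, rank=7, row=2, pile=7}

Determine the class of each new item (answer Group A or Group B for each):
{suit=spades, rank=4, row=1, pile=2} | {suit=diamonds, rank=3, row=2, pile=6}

The pattern is that an item is 'Group A' exactly when: pile ≥ 2 AND row = 6.
{suit=spades, rank=4, row=1, pile=2} — pile = 2, row = 1, hence Group B. {suit=diamonds, rank=3, row=2, pile=6} — pile = 6, row = 2, hence Group B.

Group B, Group B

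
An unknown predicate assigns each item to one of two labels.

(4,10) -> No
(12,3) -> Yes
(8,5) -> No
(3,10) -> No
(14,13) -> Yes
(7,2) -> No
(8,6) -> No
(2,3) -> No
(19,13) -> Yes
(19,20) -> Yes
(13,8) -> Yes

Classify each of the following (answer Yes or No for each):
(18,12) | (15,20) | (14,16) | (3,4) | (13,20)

The pattern is that an item is 'Yes' exactly when: sum ≥ 15.

Yes, Yes, Yes, No, Yes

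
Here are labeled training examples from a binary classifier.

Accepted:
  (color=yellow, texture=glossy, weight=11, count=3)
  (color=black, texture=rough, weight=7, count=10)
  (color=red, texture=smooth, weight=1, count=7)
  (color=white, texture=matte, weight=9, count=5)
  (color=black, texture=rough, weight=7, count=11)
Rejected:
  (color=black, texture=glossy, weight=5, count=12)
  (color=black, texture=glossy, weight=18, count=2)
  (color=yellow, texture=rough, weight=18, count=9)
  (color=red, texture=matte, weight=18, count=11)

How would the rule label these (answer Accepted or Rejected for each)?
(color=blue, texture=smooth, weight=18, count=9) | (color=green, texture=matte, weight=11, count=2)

Rejected, Accepted

All 'Accepted' examples share one property — count ≤ 11 AND weight ≤ 11 — and every 'Rejected' example lacks it.
(color=blue, texture=smooth, weight=18, count=9) — count = 9, weight = 18, hence Rejected.
(color=green, texture=matte, weight=11, count=2) — count = 2, weight = 11, hence Accepted.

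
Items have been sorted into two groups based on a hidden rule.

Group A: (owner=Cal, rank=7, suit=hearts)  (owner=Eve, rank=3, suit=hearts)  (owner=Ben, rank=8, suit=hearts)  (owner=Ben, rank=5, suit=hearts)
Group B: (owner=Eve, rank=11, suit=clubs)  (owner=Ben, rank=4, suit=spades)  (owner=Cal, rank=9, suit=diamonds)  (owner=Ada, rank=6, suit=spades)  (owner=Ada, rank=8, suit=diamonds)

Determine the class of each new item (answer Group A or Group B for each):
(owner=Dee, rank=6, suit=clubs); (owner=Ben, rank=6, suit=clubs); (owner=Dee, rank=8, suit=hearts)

Group B, Group B, Group A

Comparing the two groups points to one rule — suit is hearts.
(owner=Dee, rank=6, suit=clubs): suit is clubs, lacks this property → Group B.
(owner=Ben, rank=6, suit=clubs): suit is clubs, lacks this property → Group B.
(owner=Dee, rank=8, suit=hearts): suit is hearts, satisfies this → Group A.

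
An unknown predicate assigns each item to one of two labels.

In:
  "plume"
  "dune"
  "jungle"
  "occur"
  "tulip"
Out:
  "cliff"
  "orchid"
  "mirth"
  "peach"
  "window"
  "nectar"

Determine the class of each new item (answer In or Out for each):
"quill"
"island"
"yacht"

Rule: contains 'u'. This holds for each 'In' example and fails for each 'Out' one.
"quill": In (has 'u').
"island": Out (no 'u').
"yacht": Out (no 'u').

In, Out, Out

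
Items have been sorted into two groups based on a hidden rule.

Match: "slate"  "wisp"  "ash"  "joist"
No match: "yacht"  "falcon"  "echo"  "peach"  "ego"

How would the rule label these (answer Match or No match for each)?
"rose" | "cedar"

Every 'Match' example satisfies: contains 's'. None of the 'No match' examples do.
"rose": Match (has 's'). "cedar": No match (no 's').

Match, No match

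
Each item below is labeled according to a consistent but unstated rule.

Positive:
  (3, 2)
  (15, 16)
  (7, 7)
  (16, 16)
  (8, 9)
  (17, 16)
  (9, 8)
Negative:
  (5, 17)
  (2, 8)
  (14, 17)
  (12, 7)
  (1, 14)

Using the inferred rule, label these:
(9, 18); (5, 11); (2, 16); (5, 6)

Negative, Negative, Negative, Positive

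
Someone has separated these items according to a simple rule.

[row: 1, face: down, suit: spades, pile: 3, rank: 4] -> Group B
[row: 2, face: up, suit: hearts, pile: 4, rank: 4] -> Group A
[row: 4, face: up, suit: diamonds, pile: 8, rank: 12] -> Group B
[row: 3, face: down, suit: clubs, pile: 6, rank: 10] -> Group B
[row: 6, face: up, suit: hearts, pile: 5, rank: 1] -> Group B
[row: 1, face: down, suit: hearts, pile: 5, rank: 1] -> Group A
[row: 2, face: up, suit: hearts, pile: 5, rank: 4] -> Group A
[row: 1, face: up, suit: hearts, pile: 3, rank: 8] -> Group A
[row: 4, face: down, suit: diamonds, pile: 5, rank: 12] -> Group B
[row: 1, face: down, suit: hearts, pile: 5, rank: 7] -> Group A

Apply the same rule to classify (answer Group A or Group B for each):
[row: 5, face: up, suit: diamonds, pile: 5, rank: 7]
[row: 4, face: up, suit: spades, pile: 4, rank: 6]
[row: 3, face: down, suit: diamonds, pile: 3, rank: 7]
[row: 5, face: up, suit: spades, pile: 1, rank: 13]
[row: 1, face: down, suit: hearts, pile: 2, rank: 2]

The simplest hypothesis consistent with all the labels is: suit is hearts AND row ≤ 2.
[row: 5, face: up, suit: diamonds, pile: 5, rank: 7] — suit is diamonds, row = 5, hence Group B. [row: 4, face: up, suit: spades, pile: 4, rank: 6] — suit is spades, row = 4, hence Group B. [row: 3, face: down, suit: diamonds, pile: 3, rank: 7] — suit is diamonds, row = 3, hence Group B. [row: 5, face: up, suit: spades, pile: 1, rank: 13] — suit is spades, row = 5, hence Group B. [row: 1, face: down, suit: hearts, pile: 2, rank: 2] — suit is hearts, row = 1, hence Group A.

Group B, Group B, Group B, Group B, Group A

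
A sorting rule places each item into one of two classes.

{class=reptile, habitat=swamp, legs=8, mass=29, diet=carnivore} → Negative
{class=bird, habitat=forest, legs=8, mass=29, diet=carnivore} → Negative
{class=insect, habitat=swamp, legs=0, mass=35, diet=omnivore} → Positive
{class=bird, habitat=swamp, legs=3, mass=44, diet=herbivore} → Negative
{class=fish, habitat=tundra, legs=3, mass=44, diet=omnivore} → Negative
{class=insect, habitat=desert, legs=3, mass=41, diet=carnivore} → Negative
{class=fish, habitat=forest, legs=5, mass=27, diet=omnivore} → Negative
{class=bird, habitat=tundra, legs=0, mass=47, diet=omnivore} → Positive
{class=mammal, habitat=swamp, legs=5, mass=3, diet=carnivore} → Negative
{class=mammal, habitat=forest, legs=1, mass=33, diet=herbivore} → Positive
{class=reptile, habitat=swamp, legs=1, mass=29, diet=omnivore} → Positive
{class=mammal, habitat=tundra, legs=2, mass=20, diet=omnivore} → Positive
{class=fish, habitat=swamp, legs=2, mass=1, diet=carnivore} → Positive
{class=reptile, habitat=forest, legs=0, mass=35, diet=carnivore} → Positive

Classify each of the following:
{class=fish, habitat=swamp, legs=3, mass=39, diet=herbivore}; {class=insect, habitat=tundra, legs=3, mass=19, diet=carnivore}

The common property of the 'Positive' items is: legs ≤ 2. No 'Negative' item has it.
{class=fish, habitat=swamp, legs=3, mass=39, diet=herbivore} — legs = 3, hence Negative. {class=insect, habitat=tundra, legs=3, mass=19, diet=carnivore} — legs = 3, hence Negative.

Negative, Negative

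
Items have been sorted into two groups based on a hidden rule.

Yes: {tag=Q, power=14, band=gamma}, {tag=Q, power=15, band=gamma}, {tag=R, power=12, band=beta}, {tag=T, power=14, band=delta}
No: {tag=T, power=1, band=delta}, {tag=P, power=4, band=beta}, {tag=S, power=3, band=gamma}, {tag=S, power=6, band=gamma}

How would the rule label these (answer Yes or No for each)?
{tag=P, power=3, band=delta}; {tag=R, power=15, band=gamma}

No, Yes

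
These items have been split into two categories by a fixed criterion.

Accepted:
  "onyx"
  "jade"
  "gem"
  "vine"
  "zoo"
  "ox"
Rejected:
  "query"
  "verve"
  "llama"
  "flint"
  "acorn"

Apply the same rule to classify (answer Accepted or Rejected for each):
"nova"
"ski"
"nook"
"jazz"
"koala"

Accepted, Accepted, Accepted, Accepted, Rejected

All 'Accepted' examples share one property — length ≤ 4 — and every 'Rejected' example lacks it.
"nova": Accepted (length 4).
"ski": Accepted (length 3).
"nook": Accepted (length 4).
"jazz": Accepted (length 4).
"koala": Rejected (length 5).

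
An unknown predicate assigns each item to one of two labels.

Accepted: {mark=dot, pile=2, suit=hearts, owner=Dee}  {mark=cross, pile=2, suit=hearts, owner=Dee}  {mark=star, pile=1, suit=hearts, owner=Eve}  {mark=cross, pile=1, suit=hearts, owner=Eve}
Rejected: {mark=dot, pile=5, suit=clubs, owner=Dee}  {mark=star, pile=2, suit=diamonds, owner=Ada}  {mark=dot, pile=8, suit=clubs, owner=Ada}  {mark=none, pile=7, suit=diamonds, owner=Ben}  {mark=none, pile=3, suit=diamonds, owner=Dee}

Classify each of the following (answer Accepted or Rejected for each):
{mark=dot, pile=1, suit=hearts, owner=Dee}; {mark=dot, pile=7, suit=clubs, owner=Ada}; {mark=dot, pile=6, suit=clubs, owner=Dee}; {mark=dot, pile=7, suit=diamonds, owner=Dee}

Accepted, Rejected, Rejected, Rejected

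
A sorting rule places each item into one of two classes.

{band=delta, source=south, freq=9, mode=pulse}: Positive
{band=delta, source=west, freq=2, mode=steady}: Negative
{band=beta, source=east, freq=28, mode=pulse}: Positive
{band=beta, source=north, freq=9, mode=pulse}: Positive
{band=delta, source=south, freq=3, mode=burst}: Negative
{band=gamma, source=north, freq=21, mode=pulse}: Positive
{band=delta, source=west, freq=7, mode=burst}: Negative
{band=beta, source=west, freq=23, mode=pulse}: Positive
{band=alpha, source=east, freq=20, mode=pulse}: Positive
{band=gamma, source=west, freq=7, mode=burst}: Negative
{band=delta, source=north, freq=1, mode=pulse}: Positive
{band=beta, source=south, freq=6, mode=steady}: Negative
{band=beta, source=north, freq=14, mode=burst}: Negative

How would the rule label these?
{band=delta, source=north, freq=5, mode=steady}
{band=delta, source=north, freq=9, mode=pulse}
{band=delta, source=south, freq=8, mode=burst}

Negative, Positive, Negative

Rule: mode is pulse. This holds for each 'Positive' example and fails for each 'Negative' one.
{band=delta, source=north, freq=5, mode=steady}: Negative (mode is steady). {band=delta, source=north, freq=9, mode=pulse}: Positive (mode is pulse). {band=delta, source=south, freq=8, mode=burst}: Negative (mode is burst).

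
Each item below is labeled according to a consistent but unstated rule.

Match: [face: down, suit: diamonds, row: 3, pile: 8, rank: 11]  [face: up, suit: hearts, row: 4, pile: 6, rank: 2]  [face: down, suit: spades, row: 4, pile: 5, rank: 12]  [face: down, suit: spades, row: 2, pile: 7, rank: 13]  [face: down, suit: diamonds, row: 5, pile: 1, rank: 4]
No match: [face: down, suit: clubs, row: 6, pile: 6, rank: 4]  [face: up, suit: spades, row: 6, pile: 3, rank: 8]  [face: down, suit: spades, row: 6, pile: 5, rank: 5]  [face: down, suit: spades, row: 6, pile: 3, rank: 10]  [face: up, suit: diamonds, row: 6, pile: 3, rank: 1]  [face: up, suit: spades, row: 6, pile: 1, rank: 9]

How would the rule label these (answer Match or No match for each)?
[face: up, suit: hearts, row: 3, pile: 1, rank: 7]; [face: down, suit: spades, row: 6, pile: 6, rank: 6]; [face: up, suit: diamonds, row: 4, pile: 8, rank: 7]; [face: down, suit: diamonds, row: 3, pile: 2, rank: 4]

Rule: row ≤ 5. This holds for each 'Match' example and fails for each 'No match' one.
[face: up, suit: hearts, row: 3, pile: 1, rank: 7]: row = 3, passes → Match. [face: down, suit: spades, row: 6, pile: 6, rank: 6]: row = 6, lacks this property → No match. [face: up, suit: diamonds, row: 4, pile: 8, rank: 7]: row = 4, passes → Match. [face: down, suit: diamonds, row: 3, pile: 2, rank: 4]: row = 3, passes → Match.

Match, No match, Match, Match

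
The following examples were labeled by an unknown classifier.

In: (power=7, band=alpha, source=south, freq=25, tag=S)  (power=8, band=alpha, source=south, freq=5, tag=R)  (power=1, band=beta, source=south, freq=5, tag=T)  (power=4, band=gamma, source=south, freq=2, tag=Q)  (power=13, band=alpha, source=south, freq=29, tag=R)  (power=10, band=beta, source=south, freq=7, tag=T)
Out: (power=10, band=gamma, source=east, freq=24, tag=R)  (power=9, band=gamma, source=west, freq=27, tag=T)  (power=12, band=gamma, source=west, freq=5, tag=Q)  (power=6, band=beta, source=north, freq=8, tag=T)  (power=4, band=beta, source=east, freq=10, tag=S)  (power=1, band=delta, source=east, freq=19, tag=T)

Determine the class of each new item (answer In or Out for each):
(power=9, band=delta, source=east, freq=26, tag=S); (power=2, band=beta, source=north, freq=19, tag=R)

Out, Out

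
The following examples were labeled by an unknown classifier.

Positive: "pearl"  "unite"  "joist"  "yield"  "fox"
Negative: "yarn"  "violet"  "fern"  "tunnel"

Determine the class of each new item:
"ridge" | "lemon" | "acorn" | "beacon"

Positive, Positive, Positive, Negative

Looking at the examples, the only property every 'Positive' case has and every 'Negative' case lacks is: odd length.
Positive: "ridge", since length 5.
Positive: "lemon", since length 5.
Positive: "acorn", since length 5.
Negative: "beacon", since length 6.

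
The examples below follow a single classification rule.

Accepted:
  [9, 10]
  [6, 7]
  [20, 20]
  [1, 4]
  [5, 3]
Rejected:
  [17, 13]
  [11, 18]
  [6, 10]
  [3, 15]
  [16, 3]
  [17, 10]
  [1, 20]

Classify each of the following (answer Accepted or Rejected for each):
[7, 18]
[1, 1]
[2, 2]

Rejected, Accepted, Accepted

All 'Accepted' examples share one property — |first − second| ≤ 3 — and every 'Rejected' example lacks it.
Rejected: [7, 18], since |7−18| = 11.
Accepted: [1, 1], since |1−1| = 0.
Accepted: [2, 2], since |2−2| = 0.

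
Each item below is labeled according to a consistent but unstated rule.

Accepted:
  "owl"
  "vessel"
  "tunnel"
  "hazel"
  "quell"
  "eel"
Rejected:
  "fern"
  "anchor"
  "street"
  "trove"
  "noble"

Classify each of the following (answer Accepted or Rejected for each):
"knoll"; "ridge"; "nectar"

Accepted, Rejected, Rejected

Every 'Accepted' example satisfies: ends with 'l'. None of the 'Rejected' examples do.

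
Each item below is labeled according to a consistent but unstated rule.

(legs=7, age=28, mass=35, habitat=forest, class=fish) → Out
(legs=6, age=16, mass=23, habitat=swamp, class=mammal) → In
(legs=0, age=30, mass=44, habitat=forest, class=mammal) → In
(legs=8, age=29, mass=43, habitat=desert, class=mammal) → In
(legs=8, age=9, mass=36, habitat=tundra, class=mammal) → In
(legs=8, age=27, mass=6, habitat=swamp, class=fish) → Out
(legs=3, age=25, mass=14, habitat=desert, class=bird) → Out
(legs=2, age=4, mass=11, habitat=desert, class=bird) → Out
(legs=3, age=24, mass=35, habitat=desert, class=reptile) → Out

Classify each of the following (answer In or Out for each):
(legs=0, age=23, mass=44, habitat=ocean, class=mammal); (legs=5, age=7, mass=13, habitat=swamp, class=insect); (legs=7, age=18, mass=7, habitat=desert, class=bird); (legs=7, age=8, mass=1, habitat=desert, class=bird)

The classifier is using: class is mammal.

In, Out, Out, Out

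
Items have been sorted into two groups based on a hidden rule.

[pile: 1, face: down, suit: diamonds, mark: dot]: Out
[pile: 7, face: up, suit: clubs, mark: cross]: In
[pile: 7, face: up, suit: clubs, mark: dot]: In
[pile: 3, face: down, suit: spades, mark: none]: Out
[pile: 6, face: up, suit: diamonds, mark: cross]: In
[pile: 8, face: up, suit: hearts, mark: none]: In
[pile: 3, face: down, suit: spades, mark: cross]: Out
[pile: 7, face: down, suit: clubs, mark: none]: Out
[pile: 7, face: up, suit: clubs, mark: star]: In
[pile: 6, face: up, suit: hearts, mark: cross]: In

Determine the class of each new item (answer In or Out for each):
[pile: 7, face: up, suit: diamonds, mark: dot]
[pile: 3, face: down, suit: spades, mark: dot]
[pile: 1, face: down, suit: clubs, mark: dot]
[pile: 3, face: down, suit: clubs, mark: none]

In, Out, Out, Out

The classifier is using: face is up.
[pile: 7, face: up, suit: diamonds, mark: dot] → face is up → In.
[pile: 3, face: down, suit: spades, mark: dot] → face is down → Out.
[pile: 1, face: down, suit: clubs, mark: dot] → face is down → Out.
[pile: 3, face: down, suit: clubs, mark: none] → face is down → Out.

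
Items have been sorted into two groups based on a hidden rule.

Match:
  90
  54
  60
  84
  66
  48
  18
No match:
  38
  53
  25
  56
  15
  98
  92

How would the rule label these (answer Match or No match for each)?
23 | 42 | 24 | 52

No match, Match, Match, No match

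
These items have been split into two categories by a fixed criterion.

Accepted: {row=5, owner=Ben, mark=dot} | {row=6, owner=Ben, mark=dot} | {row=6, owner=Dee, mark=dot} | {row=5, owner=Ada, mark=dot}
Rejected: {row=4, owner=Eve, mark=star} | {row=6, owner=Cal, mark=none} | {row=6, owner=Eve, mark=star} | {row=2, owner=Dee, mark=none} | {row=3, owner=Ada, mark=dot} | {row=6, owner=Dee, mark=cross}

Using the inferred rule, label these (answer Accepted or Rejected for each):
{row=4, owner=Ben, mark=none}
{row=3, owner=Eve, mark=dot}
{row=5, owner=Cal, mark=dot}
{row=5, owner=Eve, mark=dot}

A rule that fits every label: mark is dot AND row ≥ 4 — true of each 'Accepted' example, false of each 'Rejected' one.
{row=4, owner=Ben, mark=none} — mark is none, row = 4, hence Rejected. {row=3, owner=Eve, mark=dot} — mark is dot, row = 3, hence Rejected. {row=5, owner=Cal, mark=dot} — mark is dot, row = 5, hence Accepted. {row=5, owner=Eve, mark=dot} — mark is dot, row = 5, hence Accepted.

Rejected, Rejected, Accepted, Accepted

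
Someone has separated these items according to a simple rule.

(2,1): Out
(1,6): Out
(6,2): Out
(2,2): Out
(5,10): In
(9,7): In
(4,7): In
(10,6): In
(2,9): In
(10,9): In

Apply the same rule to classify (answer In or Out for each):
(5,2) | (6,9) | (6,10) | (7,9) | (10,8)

Out, In, In, In, In

The simplest hypothesis consistent with all the labels is: sum ≥ 11.
(5,2): 5+2 = 7 — lacks this property, so Out. (6,9): 6+9 = 15 — has this property, so In. (6,10): 6+10 = 16 — has this property, so In. (7,9): 7+9 = 16 — has this property, so In. (10,8): 10+8 = 18 — has this property, so In.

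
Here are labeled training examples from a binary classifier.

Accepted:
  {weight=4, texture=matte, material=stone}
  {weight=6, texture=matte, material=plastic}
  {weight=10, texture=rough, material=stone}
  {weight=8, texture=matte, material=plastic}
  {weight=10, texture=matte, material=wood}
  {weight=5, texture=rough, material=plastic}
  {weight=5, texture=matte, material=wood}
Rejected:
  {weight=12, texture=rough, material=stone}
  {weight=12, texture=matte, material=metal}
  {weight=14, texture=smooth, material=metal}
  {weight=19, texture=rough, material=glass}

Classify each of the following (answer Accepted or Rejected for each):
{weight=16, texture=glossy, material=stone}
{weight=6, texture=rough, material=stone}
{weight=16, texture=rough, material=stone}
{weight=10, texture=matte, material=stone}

'Accepted' ⟺ weight ≤ 10.
Rejected: {weight=16, texture=glossy, material=stone}, since weight = 16.
Accepted: {weight=6, texture=rough, material=stone}, since weight = 6.
Rejected: {weight=16, texture=rough, material=stone}, since weight = 16.
Accepted: {weight=10, texture=matte, material=stone}, since weight = 10.

Rejected, Accepted, Rejected, Accepted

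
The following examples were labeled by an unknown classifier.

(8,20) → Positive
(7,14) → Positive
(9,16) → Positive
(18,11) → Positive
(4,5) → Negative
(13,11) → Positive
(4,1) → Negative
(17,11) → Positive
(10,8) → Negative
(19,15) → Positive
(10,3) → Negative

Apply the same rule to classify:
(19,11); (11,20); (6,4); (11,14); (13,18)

One predicate separates the groups cleanly: sum ≥ 21.

Positive, Positive, Negative, Positive, Positive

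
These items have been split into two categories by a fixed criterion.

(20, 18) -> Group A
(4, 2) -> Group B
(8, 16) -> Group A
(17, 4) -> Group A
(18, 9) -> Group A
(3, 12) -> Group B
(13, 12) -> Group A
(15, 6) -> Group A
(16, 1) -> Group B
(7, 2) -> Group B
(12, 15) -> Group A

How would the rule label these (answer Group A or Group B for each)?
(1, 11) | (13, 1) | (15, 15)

Every 'Group A' example satisfies: sum ≥ 21. None of the 'Group B' examples do.
(1, 11) → 1+11 = 12 → Group B.
(13, 1) → 13+1 = 14 → Group B.
(15, 15) → 15+15 = 30 → Group A.

Group B, Group B, Group A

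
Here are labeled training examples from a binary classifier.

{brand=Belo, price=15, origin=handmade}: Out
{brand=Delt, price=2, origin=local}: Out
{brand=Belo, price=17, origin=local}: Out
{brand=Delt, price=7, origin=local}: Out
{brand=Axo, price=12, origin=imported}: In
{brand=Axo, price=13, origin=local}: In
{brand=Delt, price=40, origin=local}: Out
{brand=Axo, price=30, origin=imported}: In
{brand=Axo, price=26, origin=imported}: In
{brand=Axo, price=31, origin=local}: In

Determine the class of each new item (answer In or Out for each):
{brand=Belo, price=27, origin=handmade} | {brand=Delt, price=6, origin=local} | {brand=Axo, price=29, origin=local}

Out, Out, In

A rule that fits every label: brand is Axo — true of each 'In' example, false of each 'Out' one.
Out: {brand=Belo, price=27, origin=handmade}, since brand is Belo.
Out: {brand=Delt, price=6, origin=local}, since brand is Delt.
In: {brand=Axo, price=29, origin=local}, since brand is Axo.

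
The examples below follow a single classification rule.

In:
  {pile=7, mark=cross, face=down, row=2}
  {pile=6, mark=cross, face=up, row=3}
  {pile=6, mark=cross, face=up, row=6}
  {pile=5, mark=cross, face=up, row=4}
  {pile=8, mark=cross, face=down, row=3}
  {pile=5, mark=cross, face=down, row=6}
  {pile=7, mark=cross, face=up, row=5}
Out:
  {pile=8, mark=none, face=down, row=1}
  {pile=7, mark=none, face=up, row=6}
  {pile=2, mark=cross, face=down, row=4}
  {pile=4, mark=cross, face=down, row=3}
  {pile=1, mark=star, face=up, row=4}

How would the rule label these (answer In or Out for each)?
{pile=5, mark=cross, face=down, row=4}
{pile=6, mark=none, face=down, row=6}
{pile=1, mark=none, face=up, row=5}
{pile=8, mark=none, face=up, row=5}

All 'In' examples share one property — mark is cross AND pile ≥ 5 — and every 'Out' example lacks it.

In, Out, Out, Out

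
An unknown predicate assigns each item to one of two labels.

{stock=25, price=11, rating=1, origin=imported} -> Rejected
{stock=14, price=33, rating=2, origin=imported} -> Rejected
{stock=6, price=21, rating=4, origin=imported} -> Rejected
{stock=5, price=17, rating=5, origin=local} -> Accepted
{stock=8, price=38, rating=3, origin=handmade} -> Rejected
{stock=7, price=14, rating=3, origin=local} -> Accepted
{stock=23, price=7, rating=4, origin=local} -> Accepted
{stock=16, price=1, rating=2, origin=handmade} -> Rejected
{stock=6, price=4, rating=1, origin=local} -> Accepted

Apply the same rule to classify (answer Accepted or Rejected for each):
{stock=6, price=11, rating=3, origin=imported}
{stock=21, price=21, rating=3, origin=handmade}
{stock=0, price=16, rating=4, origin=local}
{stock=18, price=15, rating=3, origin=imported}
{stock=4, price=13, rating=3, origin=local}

A rule that fits every label: origin is local — true of each 'Accepted' example, false of each 'Rejected' one.

Rejected, Rejected, Accepted, Rejected, Accepted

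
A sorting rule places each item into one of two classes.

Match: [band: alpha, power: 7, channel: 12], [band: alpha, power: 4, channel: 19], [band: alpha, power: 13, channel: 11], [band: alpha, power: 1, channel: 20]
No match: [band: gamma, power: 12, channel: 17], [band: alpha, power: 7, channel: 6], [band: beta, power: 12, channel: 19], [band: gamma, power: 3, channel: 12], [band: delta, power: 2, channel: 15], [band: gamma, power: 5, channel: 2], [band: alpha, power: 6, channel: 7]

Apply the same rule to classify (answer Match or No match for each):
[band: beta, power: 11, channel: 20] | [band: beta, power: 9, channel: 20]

The classifier is using: band is alpha AND channel ≥ 11.
[band: beta, power: 11, channel: 20]: No match (band is beta, channel = 20). [band: beta, power: 9, channel: 20]: No match (band is beta, channel = 20).

No match, No match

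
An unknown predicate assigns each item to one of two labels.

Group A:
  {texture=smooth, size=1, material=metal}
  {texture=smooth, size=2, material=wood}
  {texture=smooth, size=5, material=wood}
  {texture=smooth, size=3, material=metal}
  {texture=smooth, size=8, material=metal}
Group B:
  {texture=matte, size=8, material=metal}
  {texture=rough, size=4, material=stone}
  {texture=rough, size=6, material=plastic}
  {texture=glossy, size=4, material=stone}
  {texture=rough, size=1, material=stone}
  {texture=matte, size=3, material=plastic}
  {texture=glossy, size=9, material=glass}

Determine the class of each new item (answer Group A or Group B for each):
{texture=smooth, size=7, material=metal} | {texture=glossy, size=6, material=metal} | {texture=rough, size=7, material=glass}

Group A, Group B, Group B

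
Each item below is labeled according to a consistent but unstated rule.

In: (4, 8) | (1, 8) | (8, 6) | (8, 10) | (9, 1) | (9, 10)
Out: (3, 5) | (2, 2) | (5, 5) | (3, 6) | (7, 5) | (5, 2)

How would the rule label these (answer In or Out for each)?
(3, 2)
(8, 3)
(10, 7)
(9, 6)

The common property of the 'In' items is: max ≥ 8. No 'Out' item has it.
(3, 2): max 3 — lacks this property, so Out. (8, 3): max 8 — fits, so In. (10, 7): max 10 — fits, so In. (9, 6): max 9 — fits, so In.

Out, In, In, In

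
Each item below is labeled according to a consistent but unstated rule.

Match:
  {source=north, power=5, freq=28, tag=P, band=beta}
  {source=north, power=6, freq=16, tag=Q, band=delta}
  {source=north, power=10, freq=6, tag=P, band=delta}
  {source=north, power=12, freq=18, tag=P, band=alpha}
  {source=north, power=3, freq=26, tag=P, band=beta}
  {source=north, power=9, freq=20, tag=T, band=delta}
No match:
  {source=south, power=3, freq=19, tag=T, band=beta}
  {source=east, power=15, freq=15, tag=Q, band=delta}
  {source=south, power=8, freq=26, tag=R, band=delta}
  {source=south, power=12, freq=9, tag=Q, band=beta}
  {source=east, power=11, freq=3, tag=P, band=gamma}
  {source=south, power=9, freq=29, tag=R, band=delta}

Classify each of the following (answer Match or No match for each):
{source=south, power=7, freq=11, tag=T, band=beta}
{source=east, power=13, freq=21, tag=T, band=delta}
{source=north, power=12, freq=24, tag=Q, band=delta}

The simplest hypothesis consistent with all the labels is: source is north.

No match, No match, Match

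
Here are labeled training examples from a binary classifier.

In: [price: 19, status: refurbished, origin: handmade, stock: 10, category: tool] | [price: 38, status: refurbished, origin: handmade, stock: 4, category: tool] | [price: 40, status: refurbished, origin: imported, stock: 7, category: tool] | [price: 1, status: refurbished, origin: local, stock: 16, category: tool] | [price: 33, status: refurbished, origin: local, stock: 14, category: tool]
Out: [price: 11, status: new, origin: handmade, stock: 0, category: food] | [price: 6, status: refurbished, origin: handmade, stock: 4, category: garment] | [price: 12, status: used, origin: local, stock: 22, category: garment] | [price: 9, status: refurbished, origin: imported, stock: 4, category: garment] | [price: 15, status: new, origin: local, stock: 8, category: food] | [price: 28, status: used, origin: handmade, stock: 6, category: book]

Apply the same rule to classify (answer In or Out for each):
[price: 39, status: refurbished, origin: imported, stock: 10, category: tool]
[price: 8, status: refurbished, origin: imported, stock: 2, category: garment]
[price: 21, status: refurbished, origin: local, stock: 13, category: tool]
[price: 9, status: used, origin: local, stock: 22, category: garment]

In, Out, In, Out

Comparing the two groups points to one rule — category is tool.
In: [price: 39, status: refurbished, origin: imported, stock: 10, category: tool], since category is tool. Out: [price: 8, status: refurbished, origin: imported, stock: 2, category: garment], since category is garment. In: [price: 21, status: refurbished, origin: local, stock: 13, category: tool], since category is tool. Out: [price: 9, status: used, origin: local, stock: 22, category: garment], since category is garment.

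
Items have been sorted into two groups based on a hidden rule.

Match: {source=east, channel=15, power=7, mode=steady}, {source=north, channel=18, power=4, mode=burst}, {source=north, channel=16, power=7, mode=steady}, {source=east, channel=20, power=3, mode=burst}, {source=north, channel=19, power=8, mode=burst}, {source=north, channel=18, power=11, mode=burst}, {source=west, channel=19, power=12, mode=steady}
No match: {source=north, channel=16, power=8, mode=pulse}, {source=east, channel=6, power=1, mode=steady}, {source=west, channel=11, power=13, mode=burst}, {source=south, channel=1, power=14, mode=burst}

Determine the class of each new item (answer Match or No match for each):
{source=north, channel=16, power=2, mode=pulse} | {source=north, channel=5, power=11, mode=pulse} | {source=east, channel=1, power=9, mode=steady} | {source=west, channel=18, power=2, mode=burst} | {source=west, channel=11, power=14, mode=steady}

The rule appears to be: channel ≥ 18 OR power = 7.
{source=north, channel=16, power=2, mode=pulse} — channel = 16, power = 2, hence No match. {source=north, channel=5, power=11, mode=pulse} — channel = 5, power = 11, hence No match. {source=east, channel=1, power=9, mode=steady} — channel = 1, power = 9, hence No match. {source=west, channel=18, power=2, mode=burst} — channel = 18, power = 2, hence Match. {source=west, channel=11, power=14, mode=steady} — channel = 11, power = 14, hence No match.

No match, No match, No match, Match, No match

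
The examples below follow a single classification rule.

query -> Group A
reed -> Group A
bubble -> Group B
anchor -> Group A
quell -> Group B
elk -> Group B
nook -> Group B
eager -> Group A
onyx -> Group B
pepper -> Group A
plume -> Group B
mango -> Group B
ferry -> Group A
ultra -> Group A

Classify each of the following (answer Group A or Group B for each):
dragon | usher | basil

Group A, Group A, Group B

The pattern is that an item is 'Group A' exactly when: contains 'r'.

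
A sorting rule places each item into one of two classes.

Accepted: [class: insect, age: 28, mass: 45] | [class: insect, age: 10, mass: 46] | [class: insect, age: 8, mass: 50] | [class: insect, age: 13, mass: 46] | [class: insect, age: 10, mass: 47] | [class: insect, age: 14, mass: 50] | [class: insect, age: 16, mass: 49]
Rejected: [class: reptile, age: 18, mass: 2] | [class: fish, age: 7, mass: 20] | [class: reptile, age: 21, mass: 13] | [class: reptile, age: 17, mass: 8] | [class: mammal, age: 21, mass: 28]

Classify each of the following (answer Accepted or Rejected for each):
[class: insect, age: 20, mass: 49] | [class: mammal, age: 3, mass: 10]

The common property of the 'Accepted' items is: class is insect. No 'Rejected' item has it.

Accepted, Rejected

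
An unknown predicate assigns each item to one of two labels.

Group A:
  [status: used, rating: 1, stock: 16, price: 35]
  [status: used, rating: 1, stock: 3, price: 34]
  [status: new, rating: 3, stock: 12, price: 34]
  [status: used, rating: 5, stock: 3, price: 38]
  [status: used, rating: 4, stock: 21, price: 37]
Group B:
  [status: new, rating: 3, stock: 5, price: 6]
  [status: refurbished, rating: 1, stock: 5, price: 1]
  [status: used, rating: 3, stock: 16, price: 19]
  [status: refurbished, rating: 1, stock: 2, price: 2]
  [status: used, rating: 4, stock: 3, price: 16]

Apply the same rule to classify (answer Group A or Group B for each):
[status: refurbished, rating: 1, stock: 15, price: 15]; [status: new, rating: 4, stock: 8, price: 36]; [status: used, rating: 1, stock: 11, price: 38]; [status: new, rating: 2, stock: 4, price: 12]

Group B, Group A, Group A, Group B

'Group A' ⟺ price ≥ 34.
Group B: [status: refurbished, rating: 1, stock: 15, price: 15], since price = 15.
Group A: [status: new, rating: 4, stock: 8, price: 36], since price = 36.
Group A: [status: used, rating: 1, stock: 11, price: 38], since price = 38.
Group B: [status: new, rating: 2, stock: 4, price: 12], since price = 12.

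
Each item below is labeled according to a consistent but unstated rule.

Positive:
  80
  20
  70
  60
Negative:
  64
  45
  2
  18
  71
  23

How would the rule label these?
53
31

The rule appears to be: multiple of 10.
53: 53 = 10·5 + 3 — doesn't match, so Negative. 31: 31 = 10·3 + 1 — doesn't match, so Negative.

Negative, Negative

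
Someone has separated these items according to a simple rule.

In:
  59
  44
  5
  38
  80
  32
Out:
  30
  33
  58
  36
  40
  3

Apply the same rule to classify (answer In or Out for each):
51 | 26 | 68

Out, In, In

The rule appears to be: ≡ 2 (mod 3).
Out: 51, since 51 mod 3 = 0.
In: 26, since 26 mod 3 = 2.
In: 68, since 68 mod 3 = 2.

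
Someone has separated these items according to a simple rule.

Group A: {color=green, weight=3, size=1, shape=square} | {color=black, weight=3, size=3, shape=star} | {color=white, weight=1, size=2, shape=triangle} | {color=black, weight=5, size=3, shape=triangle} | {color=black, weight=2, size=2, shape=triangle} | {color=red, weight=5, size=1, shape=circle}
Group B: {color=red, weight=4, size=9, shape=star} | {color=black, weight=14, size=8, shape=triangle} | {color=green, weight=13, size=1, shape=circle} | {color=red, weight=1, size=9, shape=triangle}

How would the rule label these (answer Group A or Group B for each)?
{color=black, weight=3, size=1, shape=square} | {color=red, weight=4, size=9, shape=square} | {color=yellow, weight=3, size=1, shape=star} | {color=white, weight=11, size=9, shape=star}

The common property of the 'Group A' items is: size ≤ 3 AND weight ≤ 5. No 'Group B' item has it.

Group A, Group B, Group A, Group B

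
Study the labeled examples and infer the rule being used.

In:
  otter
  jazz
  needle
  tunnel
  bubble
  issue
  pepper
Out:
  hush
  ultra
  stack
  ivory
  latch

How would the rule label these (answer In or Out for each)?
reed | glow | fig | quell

In, Out, Out, In

All 'In' examples share one property — has a double letter — and every 'Out' example lacks it.
reed: 'ee' doubled — checks out, so In.
glow: no doubled letter — lacks this property, so Out.
fig: no doubled letter — lacks this property, so Out.
quell: 'll' doubled — checks out, so In.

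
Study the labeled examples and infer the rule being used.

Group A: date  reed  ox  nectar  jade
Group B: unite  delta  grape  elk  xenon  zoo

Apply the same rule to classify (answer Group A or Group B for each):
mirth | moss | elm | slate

Group B, Group A, Group B, Group B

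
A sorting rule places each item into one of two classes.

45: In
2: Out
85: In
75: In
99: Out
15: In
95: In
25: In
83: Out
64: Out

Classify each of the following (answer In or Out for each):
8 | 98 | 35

Out, Out, In

'In' ⟺ multiple of 5.
Out: 8, since 8 = 5·1 + 3.
Out: 98, since 98 = 5·19 + 3.
In: 35, since 35 = 5·7.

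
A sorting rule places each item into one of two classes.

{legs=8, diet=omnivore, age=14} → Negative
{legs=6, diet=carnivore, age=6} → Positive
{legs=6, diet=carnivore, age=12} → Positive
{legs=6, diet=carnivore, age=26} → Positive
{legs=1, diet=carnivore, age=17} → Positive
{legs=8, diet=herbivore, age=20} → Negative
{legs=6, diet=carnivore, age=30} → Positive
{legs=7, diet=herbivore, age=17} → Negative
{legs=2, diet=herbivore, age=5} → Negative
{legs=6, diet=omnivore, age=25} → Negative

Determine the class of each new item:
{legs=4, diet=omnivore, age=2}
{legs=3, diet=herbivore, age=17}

Rule: diet is carnivore. This holds for each 'Positive' example and fails for each 'Negative' one.
Negative: {legs=4, diet=omnivore, age=2}, since diet is omnivore.
Negative: {legs=3, diet=herbivore, age=17}, since diet is herbivore.

Negative, Negative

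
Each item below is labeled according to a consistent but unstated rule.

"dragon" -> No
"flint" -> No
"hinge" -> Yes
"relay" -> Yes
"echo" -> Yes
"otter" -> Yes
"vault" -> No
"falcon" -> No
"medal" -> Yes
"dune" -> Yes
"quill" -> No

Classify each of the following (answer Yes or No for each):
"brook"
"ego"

The distinguishing property — contains 'e' — holds for all the 'Yes' cases and none of the 'No' cases.
No: "brook", since no 'e'.
Yes: "ego", since has 'e'.

No, Yes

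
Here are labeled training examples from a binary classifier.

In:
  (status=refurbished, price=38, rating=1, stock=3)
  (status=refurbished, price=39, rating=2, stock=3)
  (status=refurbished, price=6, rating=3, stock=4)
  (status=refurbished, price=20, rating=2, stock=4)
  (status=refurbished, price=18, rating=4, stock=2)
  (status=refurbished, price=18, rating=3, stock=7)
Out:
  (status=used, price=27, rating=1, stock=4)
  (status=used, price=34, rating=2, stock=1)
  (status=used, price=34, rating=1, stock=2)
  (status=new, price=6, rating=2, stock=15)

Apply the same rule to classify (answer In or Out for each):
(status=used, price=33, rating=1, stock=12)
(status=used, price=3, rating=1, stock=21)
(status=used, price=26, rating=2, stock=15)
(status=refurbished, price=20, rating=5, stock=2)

The pattern is that an item is 'In' exactly when: status is refurbished.
(status=used, price=33, rating=1, stock=12): status is used — fails this test, so Out.
(status=used, price=3, rating=1, stock=21): status is used — fails this test, so Out.
(status=used, price=26, rating=2, stock=15): status is used — fails this test, so Out.
(status=refurbished, price=20, rating=5, stock=2): status is refurbished — matches, so In.

Out, Out, Out, In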